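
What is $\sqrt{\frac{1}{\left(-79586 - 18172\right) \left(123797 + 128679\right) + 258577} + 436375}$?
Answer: $\frac{4 \sqrt{16614053213646829804788509}}{24681290231} \approx 660.59$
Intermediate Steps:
$\sqrt{\frac{1}{\left(-79586 - 18172\right) \left(123797 + 128679\right) + 258577} + 436375} = \sqrt{\frac{1}{\left(-97758\right) 252476 + 258577} + 436375} = \sqrt{\frac{1}{-24681548808 + 258577} + 436375} = \sqrt{\frac{1}{-24681290231} + 436375} = \sqrt{- \frac{1}{24681290231} + 436375} = \sqrt{\frac{10770298024552624}{24681290231}} = \frac{4 \sqrt{16614053213646829804788509}}{24681290231}$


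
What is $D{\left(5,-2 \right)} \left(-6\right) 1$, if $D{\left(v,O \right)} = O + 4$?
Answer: $-12$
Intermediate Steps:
$D{\left(v,O \right)} = 4 + O$
$D{\left(5,-2 \right)} \left(-6\right) 1 = \left(4 - 2\right) \left(-6\right) 1 = 2 \left(-6\right) 1 = \left(-12\right) 1 = -12$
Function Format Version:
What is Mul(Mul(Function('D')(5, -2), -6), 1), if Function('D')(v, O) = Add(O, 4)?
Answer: -12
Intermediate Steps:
Function('D')(v, O) = Add(4, O)
Mul(Mul(Function('D')(5, -2), -6), 1) = Mul(Mul(Add(4, -2), -6), 1) = Mul(Mul(2, -6), 1) = Mul(-12, 1) = -12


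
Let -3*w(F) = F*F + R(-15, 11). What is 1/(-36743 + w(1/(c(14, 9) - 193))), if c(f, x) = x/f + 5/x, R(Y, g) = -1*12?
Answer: -584043889/21457188443263 ≈ -2.7219e-5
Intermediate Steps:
R(Y, g) = -12
c(f, x) = 5/x + x/f
w(F) = 4 - F²/3 (w(F) = -(F*F - 12)/3 = -(F² - 12)/3 = -(-12 + F²)/3 = 4 - F²/3)
1/(-36743 + w(1/(c(14, 9) - 193))) = 1/(-36743 + (4 - 1/(3*((5/9 + 9/14) - 193)²))) = 1/(-36743 + (4 - 1/(3*(151/126 - 193)²))) = 1/(-36743 + (4 - (1/(-24167/126))²/3)) = 1/(-36743 + (4 - (-126/24167)²/3)) = 1/(-36743 + (4 - ⅓*15876/584043889)) = 1/(-36743 + (4 - 5292/584043889)) = 1/(-36743 + 2336170264/584043889) = 1/(-21457188443263/584043889) = -584043889/21457188443263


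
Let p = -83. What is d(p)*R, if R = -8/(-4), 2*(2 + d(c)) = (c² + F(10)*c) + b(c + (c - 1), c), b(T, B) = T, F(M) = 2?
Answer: 6552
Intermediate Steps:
d(c) = -5/2 + c²/2 + 2*c (d(c) = -2 + ((c² + 2*c) + (c + (c - 1)))/2 = -2 + ((c² + 2*c) + (c + (-1 + c)))/2 = -2 + ((c² + 2*c) + (-1 + 2*c))/2 = -2 + (-1 + c² + 4*c)/2 = -2 + (-½ + c²/2 + 2*c) = -5/2 + c²/2 + 2*c)
R = 2 (R = -8*(-¼) = 2)
d(p)*R = (-5/2 + (½)*(-83)² + 2*(-83))*2 = (-5/2 + (½)*6889 - 166)*2 = (-5/2 + 6889/2 - 166)*2 = 3276*2 = 6552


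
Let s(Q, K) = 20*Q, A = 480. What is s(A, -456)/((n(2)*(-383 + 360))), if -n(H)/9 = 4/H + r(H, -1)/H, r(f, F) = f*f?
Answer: 800/69 ≈ 11.594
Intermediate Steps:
r(f, F) = f²
n(H) = -36/H - 9*H (n(H) = -9*(4/H + H²/H) = -9*(4/H + H) = -9*(H + 4/H) = -36/H - 9*H)
s(A, -456)/((n(2)*(-383 + 360))) = (20*480)/(((-36/2 - 9*2)*(-383 + 360))) = 9600/(((-36*½ - 18)*(-23))) = 9600/(((-18 - 18)*(-23))) = 9600/((-36*(-23))) = 9600/828 = 9600*(1/828) = 800/69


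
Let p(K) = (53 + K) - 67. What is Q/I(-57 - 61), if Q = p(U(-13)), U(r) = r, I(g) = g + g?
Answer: 27/236 ≈ 0.11441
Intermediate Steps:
I(g) = 2*g
p(K) = -14 + K
Q = -27 (Q = -14 - 13 = -27)
Q/I(-57 - 61) = -27*1/(2*(-57 - 61)) = -27/(2*(-118)) = -27/(-236) = -27*(-1/236) = 27/236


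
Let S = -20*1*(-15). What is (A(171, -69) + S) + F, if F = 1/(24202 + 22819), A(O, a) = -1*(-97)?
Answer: 18667338/47021 ≈ 397.00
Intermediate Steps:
A(O, a) = 97
F = 1/47021 ≈ 2.1267e-5
S = 300 (S = -20*(-15) = 300)
(A(171, -69) + S) + F = (97 + 300) + 1/47021 = 397 + 1/47021 = 18667338/47021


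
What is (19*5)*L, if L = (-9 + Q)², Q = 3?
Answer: 3420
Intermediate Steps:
L = 36 (L = (-9 + 3)² = (-6)² = 36)
(19*5)*L = (19*5)*36 = 95*36 = 3420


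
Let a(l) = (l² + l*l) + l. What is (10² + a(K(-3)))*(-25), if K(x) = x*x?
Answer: -6775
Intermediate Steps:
K(x) = x²
a(l) = l + 2*l² (a(l) = (l² + l²) + l = 2*l² + l = l + 2*l²)
(10² + a(K(-3)))*(-25) = (10² + (-3)²*(1 + 2*(-3)²))*(-25) = (100 + 9*(1 + 2*9))*(-25) = (100 + 9*(1 + 18))*(-25) = (100 + 9*19)*(-25) = (100 + 171)*(-25) = 271*(-25) = -6775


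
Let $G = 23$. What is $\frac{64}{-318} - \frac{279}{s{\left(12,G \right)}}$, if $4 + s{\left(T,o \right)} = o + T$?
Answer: $- \frac{1463}{159} \approx -9.2013$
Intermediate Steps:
$s{\left(T,o \right)} = -4 + T + o$ ($s{\left(T,o \right)} = -4 + \left(o + T\right) = -4 + \left(T + o\right) = -4 + T + o$)
$\frac{64}{-318} - \frac{279}{s{\left(12,G \right)}} = \frac{64}{-318} - \frac{279}{-4 + 12 + 23} = 64 \left(- \frac{1}{318}\right) - \frac{279}{31} = - \frac{32}{159} - 9 = - \frac{1463}{159}$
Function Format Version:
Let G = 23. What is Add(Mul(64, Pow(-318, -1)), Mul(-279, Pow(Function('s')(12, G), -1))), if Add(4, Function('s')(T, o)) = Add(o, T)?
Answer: Rational(-1463, 159) ≈ -9.2013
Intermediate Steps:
Function('s')(T, o) = Add(-4, T, o) (Function('s')(T, o) = Add(-4, Add(o, T)) = Add(-4, Add(T, o)) = Add(-4, T, o))
Add(Mul(64, Pow(-318, -1)), Mul(-279, Pow(Function('s')(12, G), -1))) = Add(Mul(64, Pow(-318, -1)), Mul(-279, Pow(Add(-4, 12, 23), -1))) = Add(Mul(64, Rational(-1, 318)), Mul(-279, Pow(31, -1))) = Add(Rational(-32, 159), Mul(-279, Rational(1, 31))) = Add(Rational(-32, 159), -9) = Rational(-1463, 159)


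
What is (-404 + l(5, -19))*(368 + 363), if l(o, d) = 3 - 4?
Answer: -296055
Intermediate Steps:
l(o, d) = -1
(-404 + l(5, -19))*(368 + 363) = (-404 - 1)*(368 + 363) = -405*731 = -296055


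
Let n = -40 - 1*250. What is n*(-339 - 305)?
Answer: 186760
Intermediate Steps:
n = -290 (n = -40 - 250 = -290)
n*(-339 - 305) = -290*(-339 - 305) = -290*(-644) = 186760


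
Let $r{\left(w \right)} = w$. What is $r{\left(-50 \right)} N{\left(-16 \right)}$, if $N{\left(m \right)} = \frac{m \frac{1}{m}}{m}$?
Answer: $\frac{25}{8} \approx 3.125$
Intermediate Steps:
$N{\left(m \right)} = \frac{1}{m}$ ($N{\left(m \right)} = 1 \frac{1}{m} = \frac{1}{m}$)
$r{\left(-50 \right)} N{\left(-16 \right)} = - \frac{50}{-16} = \left(-50\right) \left(- \frac{1}{16}\right) = \frac{25}{8}$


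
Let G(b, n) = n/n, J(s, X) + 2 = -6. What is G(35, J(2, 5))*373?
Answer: 373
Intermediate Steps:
J(s, X) = -8 (J(s, X) = -2 - 6 = -8)
G(b, n) = 1
G(35, J(2, 5))*373 = 1*373 = 373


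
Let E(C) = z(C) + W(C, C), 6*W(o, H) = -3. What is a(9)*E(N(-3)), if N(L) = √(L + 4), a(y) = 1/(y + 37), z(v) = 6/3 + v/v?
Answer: 5/92 ≈ 0.054348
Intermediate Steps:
W(o, H) = -½ (W(o, H) = (⅙)*(-3) = -½)
z(v) = 3 (z(v) = 6*(⅓) + 1 = 2 + 1 = 3)
a(y) = 1/(37 + y)
N(L) = √(4 + L)
E(C) = 5/2 (E(C) = 3 - ½ = 5/2)
a(9)*E(N(-3)) = (5/2)/(37 + 9) = (5/2)/46 = (1/46)*(5/2) = 5/92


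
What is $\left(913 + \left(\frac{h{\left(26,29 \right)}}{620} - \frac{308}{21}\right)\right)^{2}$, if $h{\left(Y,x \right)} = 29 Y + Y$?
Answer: $\frac{6999330244}{8649} \approx 8.0927 \cdot 10^{5}$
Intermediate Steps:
$h{\left(Y,x \right)} = 30 Y$
$\left(913 + \left(\frac{h{\left(26,29 \right)}}{620} - \frac{308}{21}\right)\right)^{2} = \left(913 - \left(\frac{44}{3} - \frac{30 \cdot 26}{620}\right)\right)^{2} = \left(913 + \left(780 \cdot \frac{1}{620} - \frac{44}{3}\right)\right)^{2} = \left(913 + \left(\frac{39}{31} - \frac{44}{3}\right)\right)^{2} = \left(913 - \frac{1247}{93}\right)^{2} = \left(\frac{83662}{93}\right)^{2} = \frac{6999330244}{8649}$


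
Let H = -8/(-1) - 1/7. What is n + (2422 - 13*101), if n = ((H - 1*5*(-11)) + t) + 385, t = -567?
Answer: 6929/7 ≈ 989.86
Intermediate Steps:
H = 55/7 (H = -8*(-1) - 1*⅐ = 8 - ⅐ = 55/7 ≈ 7.8571)
n = -834/7 (n = ((55/7 - 1*5*(-11)) - 567) + 385 = ((55/7 - 5*(-11)) - 567) + 385 = ((55/7 + 55) - 567) + 385 = (440/7 - 567) + 385 = -3529/7 + 385 = -834/7 ≈ -119.14)
n + (2422 - 13*101) = -834/7 + (2422 - 13*101) = -834/7 + (2422 - 1313) = -834/7 + 1109 = 6929/7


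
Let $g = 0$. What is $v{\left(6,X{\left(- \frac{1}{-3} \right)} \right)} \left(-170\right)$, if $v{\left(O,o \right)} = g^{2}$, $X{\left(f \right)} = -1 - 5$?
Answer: $0$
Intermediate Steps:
$X{\left(f \right)} = -6$ ($X{\left(f \right)} = -1 - 5 = -6$)
$v{\left(O,o \right)} = 0$ ($v{\left(O,o \right)} = 0^{2} = 0$)
$v{\left(6,X{\left(- \frac{1}{-3} \right)} \right)} \left(-170\right) = 0 \left(-170\right) = 0$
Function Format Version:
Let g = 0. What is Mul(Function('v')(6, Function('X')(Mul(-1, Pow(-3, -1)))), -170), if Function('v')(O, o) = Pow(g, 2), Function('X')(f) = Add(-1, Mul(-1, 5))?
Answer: 0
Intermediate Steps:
Function('X')(f) = -6 (Function('X')(f) = Add(-1, -5) = -6)
Function('v')(O, o) = 0 (Function('v')(O, o) = Pow(0, 2) = 0)
Mul(Function('v')(6, Function('X')(Mul(-1, Pow(-3, -1)))), -170) = Mul(0, -170) = 0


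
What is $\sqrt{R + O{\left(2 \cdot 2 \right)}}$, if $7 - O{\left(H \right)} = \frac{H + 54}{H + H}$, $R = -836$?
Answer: $\frac{i \sqrt{3345}}{2} \approx 28.918 i$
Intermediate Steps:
$O{\left(H \right)} = 7 - \frac{54 + H}{2 H}$ ($O{\left(H \right)} = 7 - \frac{H + 54}{H + H} = 7 - \frac{54 + H}{2 H}$)
$\sqrt{R + O{\left(2 \cdot 2 \right)}} = \sqrt{-836 + \left(\frac{13}{2} - \frac{27}{2 \cdot 2}\right)} = \sqrt{-836 + \left(\frac{13}{2} - \frac{27}{4}\right)} = \sqrt{-836 - \frac{1}{4}} = \sqrt{- \frac{3345}{4}} = \frac{i \sqrt{3345}}{2}$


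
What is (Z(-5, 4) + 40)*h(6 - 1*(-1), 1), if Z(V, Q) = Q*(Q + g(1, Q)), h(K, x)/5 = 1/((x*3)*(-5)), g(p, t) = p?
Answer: -20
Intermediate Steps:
h(K, x) = -1/(3*x) (h(K, x) = 5/(((x*3)*(-5))) = 5/(((3*x)*(-5))) = 5/((-15*x)) = 5*(-1/(15*x)) = -1/(3*x))
Z(V, Q) = Q*(1 + Q) (Z(V, Q) = Q*(Q + 1) = Q*(1 + Q))
(Z(-5, 4) + 40)*h(6 - 1*(-1), 1) = (4*(1 + 4) + 40)*(-⅓/1) = (4*5 + 40)*(-⅓*1) = (20 + 40)*(-⅓) = 60*(-⅓) = -20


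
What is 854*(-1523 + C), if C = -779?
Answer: -1965908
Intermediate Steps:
854*(-1523 + C) = 854*(-1523 - 779) = 854*(-2302) = -1965908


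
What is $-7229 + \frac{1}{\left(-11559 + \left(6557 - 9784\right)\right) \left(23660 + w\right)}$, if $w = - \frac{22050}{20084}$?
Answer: $- \frac{12697368838836936}{1756448864135} \approx -7229.0$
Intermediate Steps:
$w = - \frac{11025}{10042}$ ($w = \left(-22050\right) \frac{1}{20084} = - \frac{11025}{10042} \approx -1.0979$)
$-7229 + \frac{1}{\left(-11559 + \left(6557 - 9784\right)\right) \left(23660 + w\right)} = -7229 + \frac{1}{\left(-11559 + \left(6557 - 9784\right)\right) \left(23660 - \frac{11025}{10042}\right)} = -7229 + \frac{1}{\left(-11559 - 3227\right) \frac{237582695}{10042}} = -7229 + \frac{1}{\left(-14786\right) \frac{237582695}{10042}} = -7229 + \frac{1}{- \frac{1756448864135}{5021}} = -7229 - \frac{5021}{1756448864135} = - \frac{12697368838836936}{1756448864135}$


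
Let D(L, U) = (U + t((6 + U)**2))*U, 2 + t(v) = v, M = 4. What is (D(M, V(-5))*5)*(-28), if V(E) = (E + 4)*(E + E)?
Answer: -369600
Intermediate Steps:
t(v) = -2 + v
V(E) = 2*E*(4 + E) (V(E) = (4 + E)*(2*E) = 2*E*(4 + E))
D(L, U) = U*(-2 + U + (6 + U)**2) (D(L, U) = (U + (-2 + (6 + U)**2))*U = (-2 + U + (6 + U)**2)*U = U*(-2 + U + (6 + U)**2))
(D(M, V(-5))*5)*(-28) = (((2*(-5)*(4 - 5))*(-2 + 2*(-5)*(4 - 5) + (6 + 2*(-5)*(4 - 5))**2))*5)*(-28) = (((2*(-5)*(-1))*(-2 + 2*(-5)*(-1) + (6 + 2*(-5)*(-1))**2))*5)*(-28) = ((10*(-2 + 10 + (6 + 10)**2))*5)*(-28) = ((10*(-2 + 10 + 16**2))*5)*(-28) = ((10*(-2 + 10 + 256))*5)*(-28) = ((10*264)*5)*(-28) = (2640*5)*(-28) = 13200*(-28) = -369600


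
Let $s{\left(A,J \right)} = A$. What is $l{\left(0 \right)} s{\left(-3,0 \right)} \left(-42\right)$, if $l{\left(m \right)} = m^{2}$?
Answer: $0$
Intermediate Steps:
$l{\left(0 \right)} s{\left(-3,0 \right)} \left(-42\right) = 0^{2} \left(-3\right) \left(-42\right) = 0 \left(-3\right) \left(-42\right) = 0 \left(-42\right) = 0$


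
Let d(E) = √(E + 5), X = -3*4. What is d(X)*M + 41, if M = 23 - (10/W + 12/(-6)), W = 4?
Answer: 41 + 45*I*√7/2 ≈ 41.0 + 59.529*I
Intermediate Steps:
X = -12
M = 45/2 (M = 23 - (10/4 + 12/(-6)) = 23 - (10*(¼) + 12*(-⅙)) = 23 - (5/2 - 2) = 23 - 1*½ = 23 - ½ = 45/2 ≈ 22.500)
d(E) = √(5 + E)
d(X)*M + 41 = √(5 - 12)*(45/2) + 41 = √(-7)*(45/2) + 41 = (I*√7)*(45/2) + 41 = 45*I*√7/2 + 41 = 41 + 45*I*√7/2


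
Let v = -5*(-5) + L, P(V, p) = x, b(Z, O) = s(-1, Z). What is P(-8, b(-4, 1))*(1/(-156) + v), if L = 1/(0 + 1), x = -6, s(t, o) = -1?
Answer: -4055/26 ≈ -155.96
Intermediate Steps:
L = 1 (L = 1/1 = 1)
b(Z, O) = -1
P(V, p) = -6
v = 26 (v = -5*(-5) + 1 = 25 + 1 = 26)
P(-8, b(-4, 1))*(1/(-156) + v) = -6*(1/(-156) + 26) = -6*(-1/156 + 26) = -6*4055/156 = -4055/26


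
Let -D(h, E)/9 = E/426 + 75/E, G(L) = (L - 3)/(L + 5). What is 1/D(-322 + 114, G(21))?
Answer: -1846/1799877 ≈ -0.0010256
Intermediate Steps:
G(L) = (-3 + L)/(5 + L)
D(h, E) = -675/E - 3*E/142 (D(h, E) = -9*(E/426 + 75/E) = -9*(75/E + E/426) = -675/E - 3*E/142)
1/D(-322 + 114, G(21)) = 1/(-675*(5 + 21)/(-3 + 21) - 3*(-3 + 21)/(142*(5 + 21))) = 1/(-675/(18/26) - 3*18/(142*26)) = 1/(-675/((1/26)*18) - 3*18/3692) = 1/(-675/9/13 - 3/142*9/13) = 1/(-675*13/9 - 27/1846) = 1/(-975 - 27/1846) = 1/(-1799877/1846) = -1846/1799877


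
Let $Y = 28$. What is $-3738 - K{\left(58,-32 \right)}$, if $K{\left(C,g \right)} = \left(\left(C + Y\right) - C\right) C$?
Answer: $-5362$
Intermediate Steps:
$K{\left(C,g \right)} = 28 C$ ($K{\left(C,g \right)} = \left(\left(C + 28\right) - C\right) C = \left(\left(28 + C\right) - C\right) C = 28 C$)
$-3738 - K{\left(58,-32 \right)} = -3738 - 28 \cdot 58 = -3738 - 1624 = -5362$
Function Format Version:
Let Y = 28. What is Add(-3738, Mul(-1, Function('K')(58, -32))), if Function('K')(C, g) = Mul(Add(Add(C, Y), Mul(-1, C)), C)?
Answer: -5362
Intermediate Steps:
Function('K')(C, g) = Mul(28, C) (Function('K')(C, g) = Mul(Add(Add(C, 28), Mul(-1, C)), C) = Mul(Add(Add(28, C), Mul(-1, C)), C) = Mul(28, C))
Add(-3738, Mul(-1, Function('K')(58, -32))) = Add(-3738, Mul(-1, Mul(28, 58))) = Add(-3738, Mul(-1, 1624)) = Add(-3738, -1624) = -5362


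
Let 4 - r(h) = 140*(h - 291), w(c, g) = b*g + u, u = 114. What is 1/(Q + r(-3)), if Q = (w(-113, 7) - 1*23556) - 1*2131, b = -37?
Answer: 1/15332 ≈ 6.5223e-5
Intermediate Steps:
w(c, g) = 114 - 37*g (w(c, g) = -37*g + 114 = 114 - 37*g)
Q = -25832 (Q = ((114 - 37*7) - 1*23556) - 1*2131 = ((114 - 259) - 23556) - 2131 = (-145 - 23556) - 2131 = -23701 - 2131 = -25832)
r(h) = 40744 - 140*h (r(h) = 4 - 140*(h - 291) = 4 - 140*(-291 + h) = 4 - (-40740 + 140*h) = 4 + (40740 - 140*h) = 40744 - 140*h)
1/(Q + r(-3)) = 1/(-25832 + (40744 - 140*(-3))) = 1/(-25832 + (40744 + 420)) = 1/(-25832 + 41164) = 1/15332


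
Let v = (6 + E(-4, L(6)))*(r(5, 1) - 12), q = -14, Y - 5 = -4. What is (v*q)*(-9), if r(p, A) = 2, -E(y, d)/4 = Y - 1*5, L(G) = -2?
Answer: -27720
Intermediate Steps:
Y = 1 (Y = 5 - 4 = 1)
E(y, d) = 16 (E(y, d) = -4*(1 - 1*5) = -4*(1 - 5) = -4*(-4) = 16)
v = -220 (v = (6 + 16)*(2 - 12) = 22*(-10) = -220)
(v*q)*(-9) = -220*(-14)*(-9) = 3080*(-9) = -27720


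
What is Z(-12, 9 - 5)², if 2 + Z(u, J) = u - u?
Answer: 4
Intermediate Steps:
Z(u, J) = -2 (Z(u, J) = -2 + (u - u) = -2 + 0 = -2)
Z(-12, 9 - 5)² = (-2)² = 4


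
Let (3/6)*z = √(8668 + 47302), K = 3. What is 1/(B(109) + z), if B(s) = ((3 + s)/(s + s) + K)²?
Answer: -1742812009/31580971421959 + 282316322*√55970/31580971421959 ≈ 0.0020597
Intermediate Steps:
z = 2*√55970 (z = 2*√(8668 + 47302) = 2*√55970 ≈ 473.16)
B(s) = (3 + (3 + s)/(2*s))² (B(s) = ((3 + s)/(s + s) + 3)² = ((3 + s)/((2*s)) + 3)² = ((3 + s)*(1/(2*s)) + 3)² = ((3 + s)/(2*s) + 3)² = (3 + (3 + s)/(2*s))²)
1/(B(109) + z) = 1/((¼)*(3 + 7*109)²/109² + 2*√55970) = 1/((¼)*(1/11881)*(3 + 763)² + 2*√55970) = 1/((¼)*(1/11881)*766² + 2*√55970) = 1/((¼)*(1/11881)*586756 + 2*√55970) = 1/(146689/11881 + 2*√55970)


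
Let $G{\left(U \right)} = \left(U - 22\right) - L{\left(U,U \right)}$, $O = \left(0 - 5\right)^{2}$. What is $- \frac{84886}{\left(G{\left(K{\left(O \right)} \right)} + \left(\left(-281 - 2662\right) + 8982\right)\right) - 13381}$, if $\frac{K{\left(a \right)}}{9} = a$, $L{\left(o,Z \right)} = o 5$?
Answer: $\frac{42443}{4132} \approx 10.272$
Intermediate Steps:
$O = 25$ ($O = \left(-5\right)^{2} = 25$)
$L{\left(o,Z \right)} = 5 o$
$K{\left(a \right)} = 9 a$
$G{\left(U \right)} = -22 - 4 U$ ($G{\left(U \right)} = \left(U - 22\right) - 5 U = \left(-22 + U\right) - 5 U = -22 - 4 U$)
$- \frac{84886}{\left(G{\left(K{\left(O \right)} \right)} + \left(\left(-281 - 2662\right) + 8982\right)\right) - 13381} = - \frac{84886}{\left(\left(-22 - 4 \cdot 9 \cdot 25\right) + \left(\left(-281 - 2662\right) + 8982\right)\right) - 13381} = - \frac{84886}{\left(\left(-22 - 900\right) + \left(-2943 + 8982\right)\right) - 13381} = - \frac{84886}{\left(\left(-22 - 900\right) + 6039\right) - 13381} = - \frac{84886}{\left(-922 + 6039\right) - 13381} = - \frac{84886}{5117 - 13381} = - \frac{84886}{-8264} = \left(-84886\right) \left(- \frac{1}{8264}\right) = \frac{42443}{4132}$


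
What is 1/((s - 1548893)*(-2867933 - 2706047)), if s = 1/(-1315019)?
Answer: 1315019/11353214700923152640 ≈ 1.1583e-13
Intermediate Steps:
s = -1/1315019 ≈ -7.6044e-7
1/((s - 1548893)*(-2867933 - 2706047)) = 1/((-1/1315019 - 1548893)*(-2867933 - 2706047)) = 1/(-2036823723968/1315019*(-5573980)) = 1/(11353214700923152640/1315019) = 1315019/11353214700923152640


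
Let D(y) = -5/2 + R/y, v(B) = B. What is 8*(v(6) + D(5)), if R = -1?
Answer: 132/5 ≈ 26.400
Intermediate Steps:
D(y) = -5/2 - 1/y
8*(v(6) + D(5)) = 8*(6 + (-5/2 - 1/5)) = 8*(6 - 27/10) = 8*(33/10) = 132/5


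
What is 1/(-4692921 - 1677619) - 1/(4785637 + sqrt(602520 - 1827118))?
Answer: (-sqrt(1224598) + 11156177*I)/(6370540*(sqrt(1224598) - 4785637*I)) ≈ -3.6593e-7 + 4.8319e-11*I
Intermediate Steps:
1/(-4692921 - 1677619) - 1/(4785637 + sqrt(602520 - 1827118)) = 1/(-6370540) - 1/(4785637 + sqrt(-1224598)) = -1/6370540 - 1/(4785637 + I*sqrt(1224598))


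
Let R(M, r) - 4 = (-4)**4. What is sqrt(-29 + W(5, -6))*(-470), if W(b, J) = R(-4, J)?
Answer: -470*sqrt(231) ≈ -7143.4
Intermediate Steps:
R(M, r) = 260 (R(M, r) = 4 + (-4)**4 = 4 + 256 = 260)
W(b, J) = 260
sqrt(-29 + W(5, -6))*(-470) = sqrt(-29 + 260)*(-470) = sqrt(231)*(-470) = -470*sqrt(231)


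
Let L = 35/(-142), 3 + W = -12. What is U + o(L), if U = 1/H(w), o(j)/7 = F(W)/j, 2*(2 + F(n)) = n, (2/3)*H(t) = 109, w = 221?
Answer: 441133/1635 ≈ 269.81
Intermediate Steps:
W = -15 (W = -3 - 12 = -15)
H(t) = 327/2 (H(t) = (3/2)*109 = 327/2)
F(n) = -2 + n/2
L = -35/142 (L = 35*(-1/142) = -35/142 ≈ -0.24648)
o(j) = -133/(2*j) (o(j) = 7*((-2 + (1/2)*(-15))/j) = 7*((-2 - 15/2)/j) = 7*(-19/(2*j)) = -133/(2*j))
U = 2/327 (U = 1/(327/2) = 2/327 ≈ 0.0061162)
U + o(L) = 2/327 - 133/(2*(-35/142)) = 2/327 - 133/2*(-142/35) = 2/327 + 1349/5 = 441133/1635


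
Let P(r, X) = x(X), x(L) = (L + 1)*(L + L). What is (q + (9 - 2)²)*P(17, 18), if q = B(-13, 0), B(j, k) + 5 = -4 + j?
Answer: 18468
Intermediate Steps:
B(j, k) = -9 + j (B(j, k) = -5 + (-4 + j) = -9 + j)
x(L) = 2*L*(1 + L) (x(L) = (1 + L)*(2*L) = 2*L*(1 + L))
P(r, X) = 2*X*(1 + X)
q = -22 (q = -9 - 13 = -22)
(q + (9 - 2)²)*P(17, 18) = (-22 + (9 - 2)²)*(2*18*(1 + 18)) = (-22 + 7²)*(2*18*19) = (-22 + 49)*684 = 27*684 = 18468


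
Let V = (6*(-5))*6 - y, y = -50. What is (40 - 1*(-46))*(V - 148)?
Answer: -23908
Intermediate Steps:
V = -130 (V = (6*(-5))*6 - 1*(-50) = -30*6 + 50 = -180 + 50 = -130)
(40 - 1*(-46))*(V - 148) = (40 - 1*(-46))*(-130 - 148) = (40 + 46)*(-278) = 86*(-278) = -23908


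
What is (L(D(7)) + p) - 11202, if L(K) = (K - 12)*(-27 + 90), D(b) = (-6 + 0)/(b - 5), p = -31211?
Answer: -43358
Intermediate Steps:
D(b) = -6/(-5 + b)
L(K) = -756 + 63*K (L(K) = (-12 + K)*63 = -756 + 63*K)
(L(D(7)) + p) - 11202 = ((-756 + 63*(-6/(-5 + 7))) - 31211) - 11202 = ((-756 + 63*(-6/2)) - 31211) - 11202 = ((-756 + 63*(-6*½)) - 31211) - 11202 = ((-756 + 63*(-3)) - 31211) - 11202 = ((-756 - 189) - 31211) - 11202 = (-945 - 31211) - 11202 = -32156 - 11202 = -43358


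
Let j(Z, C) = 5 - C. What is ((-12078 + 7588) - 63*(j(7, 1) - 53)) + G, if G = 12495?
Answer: 11092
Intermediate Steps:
((-12078 + 7588) - 63*(j(7, 1) - 53)) + G = ((-12078 + 7588) - 63*((5 - 1*1) - 53)) + 12495 = (-4490 - 63*((5 - 1) - 53)) + 12495 = (-4490 - 63*(4 - 53)) + 12495 = (-4490 - 63*(-49)) + 12495 = (-4490 + 3087) + 12495 = -1403 + 12495 = 11092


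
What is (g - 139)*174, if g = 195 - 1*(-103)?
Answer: 27666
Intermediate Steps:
g = 298 (g = 195 + 103 = 298)
(g - 139)*174 = (298 - 139)*174 = 159*174 = 27666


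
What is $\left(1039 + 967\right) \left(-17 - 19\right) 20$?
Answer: $-1444320$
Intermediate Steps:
$\left(1039 + 967\right) \left(-17 - 19\right) 20 = 2006 \left(\left(-36\right) 20\right) = 2006 \left(-720\right) = -1444320$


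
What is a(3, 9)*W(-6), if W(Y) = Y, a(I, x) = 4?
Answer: -24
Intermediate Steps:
a(3, 9)*W(-6) = 4*(-6) = -24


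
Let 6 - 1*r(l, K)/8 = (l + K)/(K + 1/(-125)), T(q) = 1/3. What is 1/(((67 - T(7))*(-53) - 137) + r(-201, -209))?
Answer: -39189/142570621 ≈ -0.00027487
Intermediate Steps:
T(q) = ⅓
r(l, K) = 48 - 8*(K + l)/(-1/125 + K) (r(l, K) = 48 - 8*(l + K)/(K + 1/(-125)) = 48 - 8*(K + l)/(K - 1/125) = 48 - 8*(K + l)/(-1/125 + K))
1/(((67 - T(7))*(-53) - 137) + r(-201, -209)) = 1/(((67 - 1*⅓)*(-53) - 137) + 8*(-6 - 125*(-201) + 625*(-209))/(-1 + 125*(-209))) = 1/(((67 - ⅓)*(-53) - 137) + 8*(-6 + 25125 - 130625)/(-1 - 26125)) = 1/(((200/3)*(-53) - 137) + 8*(-105506)/(-26126)) = 1/((-10600/3 - 137) + 8*(-1/26126)*(-105506)) = 1/(-11011/3 + 422024/13063) = 1/(-142570621/39189) = -39189/142570621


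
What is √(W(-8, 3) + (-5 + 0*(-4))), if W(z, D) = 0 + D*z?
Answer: I*√29 ≈ 5.3852*I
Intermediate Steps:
W(z, D) = D*z
√(W(-8, 3) + (-5 + 0*(-4))) = √(3*(-8) + (-5 + 0*(-4))) = √(-24 + (-5 + 0)) = √(-24 - 5) = √(-29) = I*√29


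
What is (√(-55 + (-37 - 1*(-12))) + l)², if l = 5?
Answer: -55 + 40*I*√5 ≈ -55.0 + 89.443*I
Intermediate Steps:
(√(-55 + (-37 - 1*(-12))) + l)² = (√(-55 + (-37 - 1*(-12))) + 5)² = (√(-55 + (-37 + 12)) + 5)² = (√(-55 - 25) + 5)² = (√(-80) + 5)² = (4*I*√5 + 5)² = (5 + 4*I*√5)²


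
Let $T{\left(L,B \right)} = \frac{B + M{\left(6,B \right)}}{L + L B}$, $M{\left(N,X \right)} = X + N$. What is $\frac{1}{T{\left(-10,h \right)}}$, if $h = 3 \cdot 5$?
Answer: $- \frac{40}{9} \approx -4.4444$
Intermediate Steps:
$h = 15$
$M{\left(N,X \right)} = N + X$
$T{\left(L,B \right)} = \frac{6 + 2 B}{L + B L}$ ($T{\left(L,B \right)} = \frac{B + \left(6 + B\right)}{L + L B} = \frac{6 + 2 B}{L + B L}$)
$\frac{1}{T{\left(-10,h \right)}} = \frac{1}{2 \frac{1}{-10} \frac{1}{1 + 15} \left(3 + 15\right)} = \frac{1}{2 \left(- \frac{1}{10}\right) \frac{1}{16} \cdot 18} = \frac{1}{- \frac{9}{40}} = - \frac{40}{9}$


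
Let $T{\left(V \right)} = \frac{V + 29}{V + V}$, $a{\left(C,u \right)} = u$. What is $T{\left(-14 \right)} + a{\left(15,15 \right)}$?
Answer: $\frac{405}{28} \approx 14.464$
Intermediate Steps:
$T{\left(V \right)} = \frac{29 + V}{2 V}$
$T{\left(-14 \right)} + a{\left(15,15 \right)} = \frac{29 - 14}{2 \left(-14\right)} + 15 = \frac{1}{2} \left(- \frac{1}{14}\right) 15 + 15 = - \frac{15}{28} + 15 = \frac{405}{28}$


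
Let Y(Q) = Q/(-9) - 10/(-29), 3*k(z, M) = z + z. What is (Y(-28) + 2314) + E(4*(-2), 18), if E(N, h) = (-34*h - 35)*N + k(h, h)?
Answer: 1958924/261 ≈ 7505.5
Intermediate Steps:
k(z, M) = 2*z/3 (k(z, M) = (z + z)/3 = (2*z)/3 = 2*z/3)
E(N, h) = 2*h/3 + N*(-35 - 34*h) (E(N, h) = (-34*h - 35)*N + 2*h/3 = (-35 - 34*h)*N + 2*h/3 = N*(-35 - 34*h) + 2*h/3 = 2*h/3 + N*(-35 - 34*h))
Y(Q) = 10/29 - Q/9 (Y(Q) = Q*(-⅑) - 10*(-1/29) = -Q/9 + 10/29 = 10/29 - Q/9)
(Y(-28) + 2314) + E(4*(-2), 18) = ((10/29 - ⅑*(-28)) + 2314) + (-140*(-2) + (⅔)*18 - 34*4*(-2)*18) = ((10/29 + 28/9) + 2314) + (-35*(-8) + 12 - 34*(-8)*18) = (902/261 + 2314) + (280 + 12 + 4896) = 604856/261 + 5188 = 1958924/261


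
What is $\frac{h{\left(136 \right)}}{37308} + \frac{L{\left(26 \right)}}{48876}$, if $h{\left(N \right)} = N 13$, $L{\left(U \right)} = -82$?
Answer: $\frac{3473063}{75977742} \approx 0.045712$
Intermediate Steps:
$h{\left(N \right)} = 13 N$
$\frac{h{\left(136 \right)}}{37308} + \frac{L{\left(26 \right)}}{48876} = \frac{13 \cdot 136}{37308} - \frac{82}{48876} = 1768 \cdot \frac{1}{37308} - \frac{41}{24438} = \frac{442}{9327} - \frac{41}{24438} = \frac{3473063}{75977742}$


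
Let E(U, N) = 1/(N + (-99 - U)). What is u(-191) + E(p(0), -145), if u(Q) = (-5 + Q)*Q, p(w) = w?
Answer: 9134383/244 ≈ 37436.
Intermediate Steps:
E(U, N) = 1/(-99 + N - U)
u(Q) = Q*(-5 + Q)
u(-191) + E(p(0), -145) = -191*(-5 - 191) + 1/(-99 - 145 - 1*0) = -191*(-196) + 1/(-99 - 145 + 0) = 37436 + 1/(-244) = 37436 - 1/244 = 9134383/244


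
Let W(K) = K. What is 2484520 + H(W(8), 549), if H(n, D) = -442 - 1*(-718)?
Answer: 2484796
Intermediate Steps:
H(n, D) = 276 (H(n, D) = -442 + 718 = 276)
2484520 + H(W(8), 549) = 2484520 + 276 = 2484796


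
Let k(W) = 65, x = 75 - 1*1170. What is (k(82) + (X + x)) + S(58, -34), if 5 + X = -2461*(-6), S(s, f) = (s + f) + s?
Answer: 13813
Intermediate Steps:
S(s, f) = f + 2*s (S(s, f) = (f + s) + s = f + 2*s)
x = -1095 (x = 75 - 1170 = -1095)
X = 14761 (X = -5 - 2461*(-6) = -5 + 14766 = 14761)
(k(82) + (X + x)) + S(58, -34) = (65 + (14761 - 1095)) + (-34 + 2*58) = (65 + 13666) + (-34 + 116) = 13731 + 82 = 13813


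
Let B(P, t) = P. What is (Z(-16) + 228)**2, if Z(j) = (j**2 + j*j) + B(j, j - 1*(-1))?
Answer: 524176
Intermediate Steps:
Z(j) = j + 2*j**2 (Z(j) = (j**2 + j*j) + j = (j**2 + j**2) + j = 2*j**2 + j = j + 2*j**2)
(Z(-16) + 228)**2 = (-16*(1 + 2*(-16)) + 228)**2 = (-16*(1 - 32) + 228)**2 = (-16*(-31) + 228)**2 = (496 + 228)**2 = 724**2 = 524176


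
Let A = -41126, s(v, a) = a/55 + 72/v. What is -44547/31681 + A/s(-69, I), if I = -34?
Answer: 824045530898/33296731 ≈ 24749.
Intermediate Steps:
s(v, a) = 72/v + a/55 (s(v, a) = a*(1/55) + 72/v = a/55 + 72/v = 72/v + a/55)
-44547/31681 + A/s(-69, I) = -44547/31681 - 41126/(72/(-69) + (1/55)*(-34)) = -44547*1/31681 - 41126/(72*(-1/69) - 34/55) = -44547/31681 - 41126/(-24/23 - 34/55) = -44547/31681 - 41126/(-2102/1265) = -44547/31681 - 41126*(-1265/2102) = -44547/31681 + 26012195/1051 = 824045530898/33296731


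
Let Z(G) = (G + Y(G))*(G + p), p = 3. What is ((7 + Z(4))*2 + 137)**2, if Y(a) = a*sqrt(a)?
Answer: 101761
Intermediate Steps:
Y(a) = a**(3/2)
Z(G) = (3 + G)*(G + G**(3/2)) (Z(G) = (G + G**(3/2))*(G + 3) = (G + G**(3/2))*(3 + G) = (3 + G)*(G + G**(3/2)))
((7 + Z(4))*2 + 137)**2 = ((7 + (4**2 + 4**(5/2) + 3*4 + 3*4**(3/2)))*2 + 137)**2 = ((7 + (16 + 32 + 12 + 3*8))*2 + 137)**2 = ((7 + (16 + 32 + 12 + 24))*2 + 137)**2 = ((7 + 84)*2 + 137)**2 = (91*2 + 137)**2 = (182 + 137)**2 = 319**2 = 101761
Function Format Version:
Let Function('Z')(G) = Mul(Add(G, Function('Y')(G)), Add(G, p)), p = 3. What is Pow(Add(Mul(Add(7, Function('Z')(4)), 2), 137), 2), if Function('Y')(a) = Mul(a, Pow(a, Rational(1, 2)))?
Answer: 101761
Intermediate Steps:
Function('Y')(a) = Pow(a, Rational(3, 2))
Function('Z')(G) = Mul(Add(3, G), Add(G, Pow(G, Rational(3, 2)))) (Function('Z')(G) = Mul(Add(G, Pow(G, Rational(3, 2))), Add(G, 3)) = Mul(Add(G, Pow(G, Rational(3, 2))), Add(3, G)) = Mul(Add(3, G), Add(G, Pow(G, Rational(3, 2)))))
Pow(Add(Mul(Add(7, Function('Z')(4)), 2), 137), 2) = Pow(Add(Mul(Add(7, Add(Pow(4, 2), Pow(4, Rational(5, 2)), Mul(3, 4), Mul(3, Pow(4, Rational(3, 2))))), 2), 137), 2) = Pow(Add(Mul(Add(7, Add(16, 32, 12, Mul(3, 8))), 2), 137), 2) = Pow(Add(Mul(Add(7, Add(16, 32, 12, 24)), 2), 137), 2) = Pow(Add(Mul(Add(7, 84), 2), 137), 2) = Pow(Add(Mul(91, 2), 137), 2) = Pow(Add(182, 137), 2) = Pow(319, 2) = 101761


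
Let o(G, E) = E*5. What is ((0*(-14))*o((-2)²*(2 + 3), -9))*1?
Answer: 0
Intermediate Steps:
o(G, E) = 5*E
((0*(-14))*o((-2)²*(2 + 3), -9))*1 = ((0*(-14))*(5*(-9)))*1 = (0*(-45))*1 = 0*1 = 0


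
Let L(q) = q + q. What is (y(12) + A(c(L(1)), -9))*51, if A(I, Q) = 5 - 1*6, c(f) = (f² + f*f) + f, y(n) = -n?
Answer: -663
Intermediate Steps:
L(q) = 2*q
c(f) = f + 2*f² (c(f) = (f² + f²) + f = 2*f² + f = f + 2*f²)
A(I, Q) = -1 (A(I, Q) = 5 - 6 = -1)
(y(12) + A(c(L(1)), -9))*51 = (-1*12 - 1)*51 = (-12 - 1)*51 = -13*51 = -663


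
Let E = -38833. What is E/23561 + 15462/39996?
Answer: -66048027/52352542 ≈ -1.2616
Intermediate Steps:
E/23561 + 15462/39996 = -38833/23561 + 15462/39996 = -38833*1/23561 + 15462*(1/39996) = -38833/23561 + 859/2222 = -66048027/52352542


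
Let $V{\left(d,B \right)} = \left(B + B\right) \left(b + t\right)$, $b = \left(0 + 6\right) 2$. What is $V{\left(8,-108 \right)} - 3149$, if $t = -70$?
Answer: $9379$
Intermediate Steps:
$b = 12$ ($b = 6 \cdot 2 = 12$)
$V{\left(d,B \right)} = - 116 B$ ($V{\left(d,B \right)} = \left(B + B\right) \left(12 - 70\right) = 2 B \left(-58\right) = - 116 B$)
$V{\left(8,-108 \right)} - 3149 = \left(-116\right) \left(-108\right) - 3149 = 12528 - 3149 = 9379$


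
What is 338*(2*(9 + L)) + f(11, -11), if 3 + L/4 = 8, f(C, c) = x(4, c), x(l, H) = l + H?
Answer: 19597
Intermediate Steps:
x(l, H) = H + l
f(C, c) = 4 + c (f(C, c) = c + 4 = 4 + c)
L = 20 (L = -12 + 4*8 = -12 + 32 = 20)
338*(2*(9 + L)) + f(11, -11) = 338*(2*(9 + 20)) + (4 - 11) = 338*(2*29) - 7 = 338*58 - 7 = 19604 - 7 = 19597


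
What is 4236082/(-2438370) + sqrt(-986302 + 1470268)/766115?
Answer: -2118041/1219185 + 3*sqrt(53774)/766115 ≈ -1.7364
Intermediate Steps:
4236082/(-2438370) + sqrt(-986302 + 1470268)/766115 = 4236082*(-1/2438370) + sqrt(483966)*(1/766115) = -2118041/1219185 + (3*sqrt(53774))*(1/766115) = -2118041/1219185 + 3*sqrt(53774)/766115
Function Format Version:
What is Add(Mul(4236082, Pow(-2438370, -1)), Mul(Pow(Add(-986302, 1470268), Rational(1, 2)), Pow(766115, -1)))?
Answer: Add(Rational(-2118041, 1219185), Mul(Rational(3, 766115), Pow(53774, Rational(1, 2)))) ≈ -1.7364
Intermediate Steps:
Add(Mul(4236082, Pow(-2438370, -1)), Mul(Pow(Add(-986302, 1470268), Rational(1, 2)), Pow(766115, -1))) = Add(Mul(4236082, Rational(-1, 2438370)), Mul(Pow(483966, Rational(1, 2)), Rational(1, 766115))) = Add(Rational(-2118041, 1219185), Mul(Mul(3, Pow(53774, Rational(1, 2))), Rational(1, 766115))) = Add(Rational(-2118041, 1219185), Mul(Rational(3, 766115), Pow(53774, Rational(1, 2))))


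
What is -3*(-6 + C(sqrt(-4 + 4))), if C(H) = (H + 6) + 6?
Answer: -18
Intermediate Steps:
C(H) = 12 + H (C(H) = (6 + H) + 6 = 12 + H)
-3*(-6 + C(sqrt(-4 + 4))) = -3*(-6 + (12 + sqrt(-4 + 4))) = -3*(-6 + (12 + sqrt(0))) = -3*(-6 + (12 + 0)) = -3*(-6 + 12) = -3*6 = -18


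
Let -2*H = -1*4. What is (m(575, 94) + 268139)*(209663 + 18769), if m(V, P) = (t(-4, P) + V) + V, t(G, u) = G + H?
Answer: 61513767984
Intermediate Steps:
H = 2 (H = -(-1)*4/2 = -1/2*(-4) = 2)
t(G, u) = 2 + G (t(G, u) = G + 2 = 2 + G)
m(V, P) = -2 + 2*V (m(V, P) = ((2 - 4) + V) + V = (-2 + V) + V = -2 + 2*V)
(m(575, 94) + 268139)*(209663 + 18769) = ((-2 + 2*575) + 268139)*(209663 + 18769) = ((-2 + 1150) + 268139)*228432 = (1148 + 268139)*228432 = 269287*228432 = 61513767984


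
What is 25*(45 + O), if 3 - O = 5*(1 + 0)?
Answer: 1075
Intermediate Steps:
O = -2 (O = 3 - 5*(1 + 0) = 3 - 5 = -2)
25*(45 + O) = 25*(45 - 2) = 25*43 = 1075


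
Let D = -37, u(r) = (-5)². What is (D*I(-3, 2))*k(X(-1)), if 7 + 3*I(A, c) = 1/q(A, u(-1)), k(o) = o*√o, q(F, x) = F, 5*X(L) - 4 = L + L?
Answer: 1628*√10/225 ≈ 22.881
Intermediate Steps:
u(r) = 25
X(L) = ⅘ + 2*L/5 (X(L) = ⅘ + (L + L)/5 = ⅘ + (2*L)/5 = ⅘ + 2*L/5)
k(o) = o^(3/2)
I(A, c) = -7/3 + 1/(3*A)
(D*I(-3, 2))*k(X(-1)) = (-37*(1 - 7*(-3))/(3*(-3)))*(⅘ + (⅖)*(-1))^(3/2) = (-37*(-1)*(1 + 21)/(3*3))*(⅘ - ⅖)^(3/2) = (-37*(-1)*22/(3*3))*(⅖)^(3/2) = (-37*(-22/9))*(2*√10/25) = 814*(2*√10/25)/9 = 1628*√10/225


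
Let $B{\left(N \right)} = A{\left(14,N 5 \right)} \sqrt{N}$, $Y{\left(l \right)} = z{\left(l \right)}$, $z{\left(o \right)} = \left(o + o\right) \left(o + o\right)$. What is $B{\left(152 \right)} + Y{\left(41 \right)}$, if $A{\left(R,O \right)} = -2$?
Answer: $6724 - 4 \sqrt{38} \approx 6699.3$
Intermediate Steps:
$z{\left(o \right)} = 4 o^{2}$ ($z{\left(o \right)} = 2 o 2 o = 4 o^{2}$)
$Y{\left(l \right)} = 4 l^{2}$
$B{\left(N \right)} = - 2 \sqrt{N}$
$B{\left(152 \right)} + Y{\left(41 \right)} = - 2 \sqrt{152} + 4 \cdot 41^{2} = - 2 \cdot 2 \sqrt{38} + 4 \cdot 1681 = - 4 \sqrt{38} + 6724 = 6724 - 4 \sqrt{38}$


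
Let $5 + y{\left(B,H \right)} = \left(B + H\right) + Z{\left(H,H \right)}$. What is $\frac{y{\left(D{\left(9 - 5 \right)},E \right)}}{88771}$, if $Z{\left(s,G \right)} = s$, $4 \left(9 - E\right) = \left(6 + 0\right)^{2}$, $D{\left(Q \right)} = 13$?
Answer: $\frac{8}{88771} \approx 9.012 \cdot 10^{-5}$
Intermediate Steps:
$E = 0$ ($E = 9 - \frac{\left(6 + 0\right)^{2}}{4} = 9 - \frac{6^{2}}{4} = 9 - 9 = 0$)
$y{\left(B,H \right)} = -5 + B + 2 H$ ($y{\left(B,H \right)} = -5 + \left(\left(B + H\right) + H\right) = -5 + \left(B + 2 H\right) = -5 + B + 2 H$)
$\frac{y{\left(D{\left(9 - 5 \right)},E \right)}}{88771} = \frac{-5 + 13 + 2 \cdot 0}{88771} = \left(-5 + 13 + 0\right) \frac{1}{88771} = 8 \cdot \frac{1}{88771} = \frac{8}{88771}$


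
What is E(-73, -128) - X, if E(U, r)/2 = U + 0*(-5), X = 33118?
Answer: -33264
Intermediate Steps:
E(U, r) = 2*U (E(U, r) = 2*(U + 0*(-5)) = 2*(U + 0) = 2*U)
E(-73, -128) - X = 2*(-73) - 1*33118 = -146 - 33118 = -33264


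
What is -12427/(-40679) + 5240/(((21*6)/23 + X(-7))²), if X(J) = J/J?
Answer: 113036452667/903114479 ≈ 125.16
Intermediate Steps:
X(J) = 1
-12427/(-40679) + 5240/(((21*6)/23 + X(-7))²) = -12427/(-40679) + 5240/(((21*6)/23 + 1)²) = -12427*(-1/40679) + 5240/((126*(1/23) + 1)²) = 12427/40679 + 5240/((126/23 + 1)²) = 12427/40679 + 5240/((149/23)²) = 12427/40679 + 5240/(22201/529) = 12427/40679 + 5240*(529/22201) = 12427/40679 + 2771960/22201 = 113036452667/903114479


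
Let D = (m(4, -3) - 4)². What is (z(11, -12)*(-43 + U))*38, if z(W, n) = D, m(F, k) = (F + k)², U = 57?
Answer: 4788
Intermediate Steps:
D = 9 (D = ((4 - 3)² - 4)² = (1² - 4)² = (1 - 4)² = (-3)² = 9)
z(W, n) = 9
(z(11, -12)*(-43 + U))*38 = (9*(-43 + 57))*38 = (9*14)*38 = 126*38 = 4788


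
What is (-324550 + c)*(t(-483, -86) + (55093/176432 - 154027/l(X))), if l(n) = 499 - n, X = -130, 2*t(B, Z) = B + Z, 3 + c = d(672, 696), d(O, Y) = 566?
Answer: 19022324149665821/110975728 ≈ 1.7141e+8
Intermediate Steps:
c = 563 (c = -3 + 566 = 563)
t(B, Z) = B/2 + Z/2 (t(B, Z) = (B + Z)/2 = B/2 + Z/2)
(-324550 + c)*(t(-483, -86) + (55093/176432 - 154027/l(X))) = (-324550 + 563)*(((1/2)*(-483) + (1/2)*(-86)) + (55093/176432 - 154027/(499 - 1*(-130)))) = -323987*((-483/2 - 43) + (55093*(1/176432) - 154027/(499 + 130))) = -323987*(-569/2 + (55093/176432 - 154027/629)) = -323987*(-569/2 - 27140638167/110975728) = -323987*(-58713232783/110975728) = 19022324149665821/110975728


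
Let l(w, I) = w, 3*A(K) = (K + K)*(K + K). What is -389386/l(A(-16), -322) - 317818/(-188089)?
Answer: -109696112215/96301568 ≈ -1139.1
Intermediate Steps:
A(K) = 4*K**2/3 (A(K) = ((K + K)*(K + K))/3 = ((2*K)*(2*K))/3 = (4*K**2)/3 = 4*K**2/3)
-389386/l(A(-16), -322) - 317818/(-188089) = -389386/((4/3)*(-16)**2) - 317818/(-188089) = -389386/((4/3)*256) - 317818*(-1/188089) = -389386/1024/3 + 317818/188089 = -389386*3/1024 + 317818/188089 = -584079/512 + 317818/188089 = -109696112215/96301568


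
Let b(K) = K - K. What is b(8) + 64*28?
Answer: 1792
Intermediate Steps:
b(K) = 0
b(8) + 64*28 = 0 + 64*28 = 0 + 1792 = 1792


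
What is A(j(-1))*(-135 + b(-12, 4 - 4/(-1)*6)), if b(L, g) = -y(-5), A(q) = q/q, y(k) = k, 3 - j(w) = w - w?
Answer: -130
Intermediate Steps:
j(w) = 3 (j(w) = 3 - (w - w) = 3 - 1*0 = 3 + 0 = 3)
A(q) = 1
b(L, g) = 5 (b(L, g) = -1*(-5) = 5)
A(j(-1))*(-135 + b(-12, 4 - 4/(-1)*6)) = 1*(-135 + 5) = 1*(-130) = -130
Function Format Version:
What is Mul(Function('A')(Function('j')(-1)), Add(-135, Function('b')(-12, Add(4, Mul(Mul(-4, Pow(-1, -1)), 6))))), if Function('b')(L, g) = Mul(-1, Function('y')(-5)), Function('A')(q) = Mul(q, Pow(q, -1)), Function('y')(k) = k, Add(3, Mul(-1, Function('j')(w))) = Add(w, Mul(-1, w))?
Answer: -130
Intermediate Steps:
Function('j')(w) = 3 (Function('j')(w) = Add(3, Mul(-1, Add(w, Mul(-1, w)))) = Add(3, Mul(-1, 0)) = Add(3, 0) = 3)
Function('A')(q) = 1
Function('b')(L, g) = 5 (Function('b')(L, g) = Mul(-1, -5) = 5)
Mul(Function('A')(Function('j')(-1)), Add(-135, Function('b')(-12, Add(4, Mul(Mul(-4, Pow(-1, -1)), 6))))) = Mul(1, Add(-135, 5)) = Mul(1, -130) = -130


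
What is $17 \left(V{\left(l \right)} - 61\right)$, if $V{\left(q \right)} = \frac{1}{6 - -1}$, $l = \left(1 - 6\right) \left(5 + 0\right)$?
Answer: $- \frac{7242}{7} \approx -1034.6$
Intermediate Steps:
$l = -25$ ($l = \left(-5\right) 5 = -25$)
$V{\left(q \right)} = \frac{1}{7}$ ($V{\left(q \right)} = \frac{1}{6 + 1} = \frac{1}{7}$)
$17 \left(V{\left(l \right)} - 61\right) = 17 \left(\frac{1}{7} - 61\right) = 17 \left(- \frac{426}{7}\right) = - \frac{7242}{7}$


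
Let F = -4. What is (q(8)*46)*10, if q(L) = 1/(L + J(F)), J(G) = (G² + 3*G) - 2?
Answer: 46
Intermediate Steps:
J(G) = -2 + G² + 3*G
q(L) = 1/(2 + L) (q(L) = 1/(L + (-2 + (-4)² + 3*(-4))) = 1/(L + (-2 + 16 - 12)) = 1/(L + 2) = 1/(2 + L))
(q(8)*46)*10 = (46/(2 + 8))*10 = (46/10)*10 = ((⅒)*46)*10 = (23/5)*10 = 46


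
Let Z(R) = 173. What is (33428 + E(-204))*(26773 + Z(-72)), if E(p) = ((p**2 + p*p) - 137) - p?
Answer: 3145325742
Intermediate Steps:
E(p) = -137 - p + 2*p**2 (E(p) = ((p**2 + p**2) - 137) - p = (2*p**2 - 137) - p = (-137 + 2*p**2) - p = -137 - p + 2*p**2)
(33428 + E(-204))*(26773 + Z(-72)) = (33428 + (-137 - 1*(-204) + 2*(-204)**2))*(26773 + 173) = (33428 + (-137 + 204 + 2*41616))*26946 = (33428 + (-137 + 204 + 83232))*26946 = (33428 + 83299)*26946 = 116727*26946 = 3145325742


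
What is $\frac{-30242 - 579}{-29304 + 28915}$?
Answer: $\frac{30821}{389} \approx 79.231$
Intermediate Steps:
$\frac{-30242 - 579}{-29304 + 28915} = \frac{-30242 + \left(-1968 + 1389\right)}{-389} = \left(-30242 - 579\right) \left(- \frac{1}{389}\right) = \left(-30821\right) \left(- \frac{1}{389}\right) = \frac{30821}{389}$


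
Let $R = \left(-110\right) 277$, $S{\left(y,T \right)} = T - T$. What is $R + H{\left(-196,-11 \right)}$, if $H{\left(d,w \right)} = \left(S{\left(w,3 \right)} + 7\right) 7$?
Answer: $-30421$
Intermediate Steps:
$S{\left(y,T \right)} = 0$
$H{\left(d,w \right)} = 49$ ($H{\left(d,w \right)} = \left(0 + 7\right) 7 = 7 \cdot 7 = 49$)
$R = -30470$
$R + H{\left(-196,-11 \right)} = -30470 + 49 = -30421$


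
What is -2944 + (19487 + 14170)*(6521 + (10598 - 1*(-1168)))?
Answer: 615482615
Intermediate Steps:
-2944 + (19487 + 14170)*(6521 + (10598 - 1*(-1168))) = -2944 + 33657*(6521 + (10598 + 1168)) = -2944 + 33657*(6521 + 11766) = -2944 + 33657*18287 = -2944 + 615485559 = 615482615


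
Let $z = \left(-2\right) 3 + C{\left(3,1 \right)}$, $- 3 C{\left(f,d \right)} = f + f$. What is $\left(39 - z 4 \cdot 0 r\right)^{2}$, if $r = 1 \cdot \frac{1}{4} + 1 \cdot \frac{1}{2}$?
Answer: $1521$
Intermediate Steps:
$C{\left(f,d \right)} = - \frac{2 f}{3}$ ($C{\left(f,d \right)} = - \frac{f + f}{3} = - \frac{2 f}{3}$)
$r = \frac{3}{4}$ ($r = 1 \cdot \frac{1}{4} + 1 \cdot \frac{1}{2} = \frac{1}{4} + \frac{1}{2} = \frac{3}{4} \approx 0.75$)
$z = -8$ ($z = \left(-2\right) 3 - 2 = -6 - 2 = -8$)
$\left(39 - z 4 \cdot 0 r\right)^{2} = \left(39 - \left(-8\right) 4 \cdot 0 \cdot \frac{3}{4}\right)^{2} = \left(39 - \left(-32\right) 0 \cdot \frac{3}{4}\right)^{2} = \left(39 - 0 \cdot \frac{3}{4}\right)^{2} = \left(39 - 0\right)^{2} = \left(39 + 0\right)^{2} = 39^{2} = 1521$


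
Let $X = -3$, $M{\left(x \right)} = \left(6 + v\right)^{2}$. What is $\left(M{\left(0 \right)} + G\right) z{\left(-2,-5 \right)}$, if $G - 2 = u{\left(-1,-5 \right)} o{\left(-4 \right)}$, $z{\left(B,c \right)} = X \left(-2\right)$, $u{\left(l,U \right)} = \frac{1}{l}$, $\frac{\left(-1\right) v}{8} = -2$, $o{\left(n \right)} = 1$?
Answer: $2910$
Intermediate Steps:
$v = 16$ ($v = \left(-8\right) \left(-2\right) = 16$)
$M{\left(x \right)} = 484$ ($M{\left(x \right)} = \left(6 + 16\right)^{2} = 22^{2} = 484$)
$z{\left(B,c \right)} = 6$ ($z{\left(B,c \right)} = \left(-3\right) \left(-2\right) = 6$)
$G = 1$ ($G = 2 + \frac{1}{-1} \cdot 1 = 2 - 1 = 1$)
$\left(M{\left(0 \right)} + G\right) z{\left(-2,-5 \right)} = \left(484 + 1\right) 6 = 485 \cdot 6 = 2910$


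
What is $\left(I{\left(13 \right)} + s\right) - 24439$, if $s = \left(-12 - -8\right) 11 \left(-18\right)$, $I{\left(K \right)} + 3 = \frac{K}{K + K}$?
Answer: $- \frac{47299}{2} \approx -23650.0$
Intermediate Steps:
$I{\left(K \right)} = - \frac{5}{2}$ ($I{\left(K \right)} = -3 + \frac{K}{K + K} = -3 + \frac{K}{2 K} = -3 + \frac{1}{2 K} K = -3 + \frac{1}{2} = - \frac{5}{2}$)
$s = 792$ ($s = \left(-12 + 8\right) 11 \left(-18\right) = \left(-4\right) 11 \left(-18\right) = \left(-44\right) \left(-18\right) = 792$)
$\left(I{\left(13 \right)} + s\right) - 24439 = \left(- \frac{5}{2} + 792\right) - 24439 = \frac{1579}{2} - 24439 = - \frac{47299}{2}$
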